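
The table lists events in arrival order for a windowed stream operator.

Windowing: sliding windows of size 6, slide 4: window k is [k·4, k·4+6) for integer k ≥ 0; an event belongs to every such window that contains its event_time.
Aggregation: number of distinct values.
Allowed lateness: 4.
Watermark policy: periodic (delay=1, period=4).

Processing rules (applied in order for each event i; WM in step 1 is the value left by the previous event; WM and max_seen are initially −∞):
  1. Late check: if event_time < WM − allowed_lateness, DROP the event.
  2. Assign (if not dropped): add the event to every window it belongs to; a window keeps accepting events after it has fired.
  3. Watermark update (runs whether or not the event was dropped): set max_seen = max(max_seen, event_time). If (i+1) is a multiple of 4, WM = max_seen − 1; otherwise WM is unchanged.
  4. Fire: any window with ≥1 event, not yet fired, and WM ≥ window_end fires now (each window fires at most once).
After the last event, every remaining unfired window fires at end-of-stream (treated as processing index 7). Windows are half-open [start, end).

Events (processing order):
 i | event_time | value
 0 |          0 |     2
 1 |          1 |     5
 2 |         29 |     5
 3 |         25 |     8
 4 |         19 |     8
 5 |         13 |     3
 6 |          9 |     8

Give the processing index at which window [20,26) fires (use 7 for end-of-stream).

3

i=0 t=0 v=2: → [0,6); WM=−∞
i=1 t=1 v=5: → [0,6); WM=−∞
i=2 t=29 v=5: → [28,34),[24,30); WM=−∞
i=3 t=25 v=8: → [24,30),[20,26); WM=28; [0,6) fires=2 [20,26) fires=1
i=4 t=19 v=8: DROP (t<28-4); WM=28
i=5 t=13 v=3: DROP (t<28-4); WM=28
i=6 t=9 v=8: DROP (t<28-4); WM=28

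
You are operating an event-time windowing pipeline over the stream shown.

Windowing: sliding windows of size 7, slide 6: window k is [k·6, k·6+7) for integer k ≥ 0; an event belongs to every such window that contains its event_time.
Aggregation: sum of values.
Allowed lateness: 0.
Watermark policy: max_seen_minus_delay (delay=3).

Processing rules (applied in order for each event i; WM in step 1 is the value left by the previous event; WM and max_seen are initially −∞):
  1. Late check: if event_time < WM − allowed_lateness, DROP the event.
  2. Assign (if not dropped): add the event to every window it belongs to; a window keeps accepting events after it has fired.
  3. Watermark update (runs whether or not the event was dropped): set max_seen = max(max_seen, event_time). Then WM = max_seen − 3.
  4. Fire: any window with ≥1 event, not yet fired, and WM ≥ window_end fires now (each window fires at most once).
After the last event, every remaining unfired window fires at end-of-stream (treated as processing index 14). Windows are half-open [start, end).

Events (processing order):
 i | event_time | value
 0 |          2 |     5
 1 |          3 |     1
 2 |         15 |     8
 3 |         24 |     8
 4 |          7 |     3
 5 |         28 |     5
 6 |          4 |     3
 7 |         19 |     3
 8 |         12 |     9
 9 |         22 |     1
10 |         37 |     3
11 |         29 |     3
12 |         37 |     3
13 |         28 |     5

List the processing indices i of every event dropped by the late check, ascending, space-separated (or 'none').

4 6 7 8 9 11 13

i=0 t=2 v=5: → [0,7); WM=-1
i=1 t=3 v=1: → [0,7); WM=0
i=2 t=15 v=8: → [12,19); WM=12; [0,7) fires=6
i=3 t=24 v=8: → [24,31),[18,25); WM=21; [12,19) fires=8
i=4 t=7 v=3: DROP (t<21-0); WM=21
i=5 t=28 v=5: → [24,31); WM=25; [18,25) fires=8
i=6 t=4 v=3: DROP (t<25-0); WM=25
i=7 t=19 v=3: DROP (t<25-0); WM=25
i=8 t=12 v=9: DROP (t<25-0); WM=25
i=9 t=22 v=1: DROP (t<25-0); WM=25
i=10 t=37 v=3: → [36,43); WM=34; [24,31) fires=13
i=11 t=29 v=3: DROP (t<34-0); WM=34
i=12 t=37 v=3: → [36,43); WM=34
i=13 t=28 v=5: DROP (t<34-0); WM=34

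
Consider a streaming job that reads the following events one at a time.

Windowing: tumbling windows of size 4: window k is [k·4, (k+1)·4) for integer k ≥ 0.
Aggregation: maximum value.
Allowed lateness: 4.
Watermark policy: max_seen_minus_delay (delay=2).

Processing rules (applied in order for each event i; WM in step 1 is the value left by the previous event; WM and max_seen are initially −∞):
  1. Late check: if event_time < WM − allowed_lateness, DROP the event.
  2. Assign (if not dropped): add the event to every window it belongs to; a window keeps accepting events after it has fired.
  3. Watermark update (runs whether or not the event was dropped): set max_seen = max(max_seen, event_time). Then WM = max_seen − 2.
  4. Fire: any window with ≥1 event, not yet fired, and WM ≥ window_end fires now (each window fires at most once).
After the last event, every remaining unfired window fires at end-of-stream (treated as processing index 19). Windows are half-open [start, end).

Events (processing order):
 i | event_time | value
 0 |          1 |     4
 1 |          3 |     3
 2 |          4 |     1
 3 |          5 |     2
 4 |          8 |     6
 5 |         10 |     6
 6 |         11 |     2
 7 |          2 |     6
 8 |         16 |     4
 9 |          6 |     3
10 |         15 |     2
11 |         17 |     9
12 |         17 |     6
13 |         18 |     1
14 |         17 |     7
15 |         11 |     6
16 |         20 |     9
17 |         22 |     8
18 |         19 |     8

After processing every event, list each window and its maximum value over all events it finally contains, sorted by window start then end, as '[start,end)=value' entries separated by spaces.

i=0 t=1 v=4: → [0,4); WM=-1
i=1 t=3 v=3: → [0,4); WM=1
i=2 t=4 v=1: → [4,8); WM=2
i=3 t=5 v=2: → [4,8); WM=3
i=4 t=8 v=6: → [8,12); WM=6; [0,4) fires=4
i=5 t=10 v=6: → [8,12); WM=8; [4,8) fires=2
i=6 t=11 v=2: → [8,12); WM=9
i=7 t=2 v=6: DROP (t<9-4); WM=9
i=8 t=16 v=4: → [16,20); WM=14; [8,12) fires=6
i=9 t=6 v=3: DROP (t<14-4); WM=14
i=10 t=15 v=2: → [12,16); WM=14
i=11 t=17 v=9: → [16,20); WM=15
i=12 t=17 v=6: → [16,20); WM=15
i=13 t=18 v=1: → [16,20); WM=16; [12,16) fires=2
i=14 t=17 v=7: → [16,20); WM=16
i=15 t=11 v=6: DROP (t<16-4); WM=16
i=16 t=20 v=9: → [20,24); WM=18
i=17 t=22 v=8: → [20,24); WM=20; [16,20) fires=9
i=18 t=19 v=8: → [16,20); WM=20

[0,4)=4 [4,8)=2 [8,12)=6 [12,16)=2 [16,20)=9 [20,24)=9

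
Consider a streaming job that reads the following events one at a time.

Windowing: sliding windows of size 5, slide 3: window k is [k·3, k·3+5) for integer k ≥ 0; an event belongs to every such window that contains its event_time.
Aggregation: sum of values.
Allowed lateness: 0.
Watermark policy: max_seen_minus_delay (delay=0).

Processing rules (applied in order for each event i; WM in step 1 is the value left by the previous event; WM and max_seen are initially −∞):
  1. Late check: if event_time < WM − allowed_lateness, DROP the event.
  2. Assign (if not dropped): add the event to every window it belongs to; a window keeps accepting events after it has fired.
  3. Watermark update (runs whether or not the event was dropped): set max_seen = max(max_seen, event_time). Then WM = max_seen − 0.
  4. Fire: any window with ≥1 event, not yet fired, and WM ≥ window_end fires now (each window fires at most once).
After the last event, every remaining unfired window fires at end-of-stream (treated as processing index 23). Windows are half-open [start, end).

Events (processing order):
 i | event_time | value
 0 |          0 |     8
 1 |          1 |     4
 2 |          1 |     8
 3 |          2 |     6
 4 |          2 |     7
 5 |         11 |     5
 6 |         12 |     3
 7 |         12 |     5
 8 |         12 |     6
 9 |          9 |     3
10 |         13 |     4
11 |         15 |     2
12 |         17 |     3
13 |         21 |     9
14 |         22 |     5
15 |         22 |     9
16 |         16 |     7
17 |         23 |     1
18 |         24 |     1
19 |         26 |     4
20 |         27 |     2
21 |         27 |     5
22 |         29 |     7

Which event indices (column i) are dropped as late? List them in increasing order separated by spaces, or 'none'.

9 16

i=0 t=0 v=8: → [0,5); WM=0
i=1 t=1 v=4: → [0,5); WM=1
i=2 t=1 v=8: → [0,5); WM=1
i=3 t=2 v=6: → [0,5); WM=2
i=4 t=2 v=7: → [0,5); WM=2
i=5 t=11 v=5: → [9,14); WM=11; [0,5) fires=33
i=6 t=12 v=3: → [12,17),[9,14); WM=12
i=7 t=12 v=5: → [12,17),[9,14); WM=12
i=8 t=12 v=6: → [12,17),[9,14); WM=12
i=9 t=9 v=3: DROP (t<12-0); WM=12
i=10 t=13 v=4: → [12,17),[9,14); WM=13
i=11 t=15 v=2: → [15,20),[12,17); WM=15; [9,14) fires=23
i=12 t=17 v=3: → [15,20); WM=17; [12,17) fires=20
i=13 t=21 v=9: → [21,26),[18,23); WM=21; [15,20) fires=5
i=14 t=22 v=5: → [21,26),[18,23); WM=22
i=15 t=22 v=9: → [21,26),[18,23); WM=22
i=16 t=16 v=7: DROP (t<22-0); WM=22
i=17 t=23 v=1: → [21,26); WM=23; [18,23) fires=23
i=18 t=24 v=1: → [24,29),[21,26); WM=24
i=19 t=26 v=4: → [24,29); WM=26; [21,26) fires=25
i=20 t=27 v=2: → [27,32),[24,29); WM=27
i=21 t=27 v=5: → [27,32),[24,29); WM=27
i=22 t=29 v=7: → [27,32); WM=29; [24,29) fires=12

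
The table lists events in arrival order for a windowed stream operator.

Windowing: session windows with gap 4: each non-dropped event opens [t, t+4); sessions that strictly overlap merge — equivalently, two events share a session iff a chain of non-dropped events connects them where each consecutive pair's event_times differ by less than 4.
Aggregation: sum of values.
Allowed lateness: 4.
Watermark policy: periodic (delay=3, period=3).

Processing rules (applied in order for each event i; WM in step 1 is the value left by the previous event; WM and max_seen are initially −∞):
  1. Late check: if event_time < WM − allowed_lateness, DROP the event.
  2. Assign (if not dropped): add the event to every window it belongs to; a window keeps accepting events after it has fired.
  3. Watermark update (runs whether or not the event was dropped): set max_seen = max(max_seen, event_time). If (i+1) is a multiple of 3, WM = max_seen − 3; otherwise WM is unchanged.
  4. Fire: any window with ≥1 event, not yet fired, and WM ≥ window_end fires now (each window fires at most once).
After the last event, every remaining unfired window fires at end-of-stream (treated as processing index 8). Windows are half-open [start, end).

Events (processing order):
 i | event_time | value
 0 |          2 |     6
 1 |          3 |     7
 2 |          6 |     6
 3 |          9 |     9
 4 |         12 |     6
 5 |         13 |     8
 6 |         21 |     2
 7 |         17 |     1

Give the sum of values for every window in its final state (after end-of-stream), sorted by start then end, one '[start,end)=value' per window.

[2,17)=42 [17,21)=1 [21,25)=2

i=0 t=2 v=6: → [2,6); WM=−∞
i=1 t=3 v=7: → [2,7); WM=−∞
i=2 t=6 v=6: → [2,10); WM=3
i=3 t=9 v=9: → [2,13); WM=3
i=4 t=12 v=6: → [2,16); WM=3
i=5 t=13 v=8: → [2,17); WM=10
i=6 t=21 v=2: → [21,25); WM=10
i=7 t=17 v=1: → [17,21); WM=10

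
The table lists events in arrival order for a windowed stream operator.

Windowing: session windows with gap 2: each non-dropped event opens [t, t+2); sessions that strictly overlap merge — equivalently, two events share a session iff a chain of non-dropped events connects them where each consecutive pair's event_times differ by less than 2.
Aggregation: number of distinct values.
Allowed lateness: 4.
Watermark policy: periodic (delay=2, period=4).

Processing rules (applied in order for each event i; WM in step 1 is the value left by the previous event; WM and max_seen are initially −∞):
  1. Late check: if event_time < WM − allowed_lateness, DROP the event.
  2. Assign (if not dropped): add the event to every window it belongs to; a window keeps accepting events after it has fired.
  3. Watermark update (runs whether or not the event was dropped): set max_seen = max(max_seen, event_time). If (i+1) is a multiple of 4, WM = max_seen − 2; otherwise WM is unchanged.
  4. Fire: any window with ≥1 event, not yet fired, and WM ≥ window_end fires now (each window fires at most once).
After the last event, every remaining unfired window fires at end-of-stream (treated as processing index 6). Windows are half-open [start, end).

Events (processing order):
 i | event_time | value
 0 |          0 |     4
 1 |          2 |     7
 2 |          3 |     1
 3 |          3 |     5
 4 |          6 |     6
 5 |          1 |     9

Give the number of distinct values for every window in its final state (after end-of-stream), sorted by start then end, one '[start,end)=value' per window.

[0,5)=5 [6,8)=1

i=0 t=0 v=4: → [0,2); WM=−∞
i=1 t=2 v=7: → [2,4); WM=−∞
i=2 t=3 v=1: → [2,5); WM=−∞
i=3 t=3 v=5: → [2,5); WM=1
i=4 t=6 v=6: → [6,8); WM=1
i=5 t=1 v=9: → [0,5); WM=1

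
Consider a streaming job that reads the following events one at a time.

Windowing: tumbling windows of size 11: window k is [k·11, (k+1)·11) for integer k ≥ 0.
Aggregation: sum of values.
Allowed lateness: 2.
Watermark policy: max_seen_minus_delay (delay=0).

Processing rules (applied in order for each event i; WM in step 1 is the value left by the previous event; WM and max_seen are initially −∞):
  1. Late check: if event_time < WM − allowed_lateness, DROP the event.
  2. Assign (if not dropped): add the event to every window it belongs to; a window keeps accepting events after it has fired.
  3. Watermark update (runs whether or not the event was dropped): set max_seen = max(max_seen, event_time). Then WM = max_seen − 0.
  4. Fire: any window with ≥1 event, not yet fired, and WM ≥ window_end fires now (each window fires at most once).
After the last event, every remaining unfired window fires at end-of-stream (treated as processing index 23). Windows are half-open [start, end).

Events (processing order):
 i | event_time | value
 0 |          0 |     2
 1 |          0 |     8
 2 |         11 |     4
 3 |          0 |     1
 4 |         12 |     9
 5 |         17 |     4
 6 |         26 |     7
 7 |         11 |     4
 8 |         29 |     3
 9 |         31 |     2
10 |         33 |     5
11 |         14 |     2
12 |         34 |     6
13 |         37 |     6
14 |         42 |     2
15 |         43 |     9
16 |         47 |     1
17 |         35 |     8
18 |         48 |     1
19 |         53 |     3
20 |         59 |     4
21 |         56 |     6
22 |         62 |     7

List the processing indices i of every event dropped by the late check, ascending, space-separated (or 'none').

i=0 t=0 v=2: → [0,11); WM=0
i=1 t=0 v=8: → [0,11); WM=0
i=2 t=11 v=4: → [11,22); WM=11; [0,11) fires=10
i=3 t=0 v=1: DROP (t<11-2); WM=11
i=4 t=12 v=9: → [11,22); WM=12
i=5 t=17 v=4: → [11,22); WM=17
i=6 t=26 v=7: → [22,33); WM=26; [11,22) fires=17
i=7 t=11 v=4: DROP (t<26-2); WM=26
i=8 t=29 v=3: → [22,33); WM=29
i=9 t=31 v=2: → [22,33); WM=31
i=10 t=33 v=5: → [33,44); WM=33; [22,33) fires=12
i=11 t=14 v=2: DROP (t<33-2); WM=33
i=12 t=34 v=6: → [33,44); WM=34
i=13 t=37 v=6: → [33,44); WM=37
i=14 t=42 v=2: → [33,44); WM=42
i=15 t=43 v=9: → [33,44); WM=43
i=16 t=47 v=1: → [44,55); WM=47; [33,44) fires=28
i=17 t=35 v=8: DROP (t<47-2); WM=47
i=18 t=48 v=1: → [44,55); WM=48
i=19 t=53 v=3: → [44,55); WM=53
i=20 t=59 v=4: → [55,66); WM=59; [44,55) fires=5
i=21 t=56 v=6: DROP (t<59-2); WM=59
i=22 t=62 v=7: → [55,66); WM=62

3 7 11 17 21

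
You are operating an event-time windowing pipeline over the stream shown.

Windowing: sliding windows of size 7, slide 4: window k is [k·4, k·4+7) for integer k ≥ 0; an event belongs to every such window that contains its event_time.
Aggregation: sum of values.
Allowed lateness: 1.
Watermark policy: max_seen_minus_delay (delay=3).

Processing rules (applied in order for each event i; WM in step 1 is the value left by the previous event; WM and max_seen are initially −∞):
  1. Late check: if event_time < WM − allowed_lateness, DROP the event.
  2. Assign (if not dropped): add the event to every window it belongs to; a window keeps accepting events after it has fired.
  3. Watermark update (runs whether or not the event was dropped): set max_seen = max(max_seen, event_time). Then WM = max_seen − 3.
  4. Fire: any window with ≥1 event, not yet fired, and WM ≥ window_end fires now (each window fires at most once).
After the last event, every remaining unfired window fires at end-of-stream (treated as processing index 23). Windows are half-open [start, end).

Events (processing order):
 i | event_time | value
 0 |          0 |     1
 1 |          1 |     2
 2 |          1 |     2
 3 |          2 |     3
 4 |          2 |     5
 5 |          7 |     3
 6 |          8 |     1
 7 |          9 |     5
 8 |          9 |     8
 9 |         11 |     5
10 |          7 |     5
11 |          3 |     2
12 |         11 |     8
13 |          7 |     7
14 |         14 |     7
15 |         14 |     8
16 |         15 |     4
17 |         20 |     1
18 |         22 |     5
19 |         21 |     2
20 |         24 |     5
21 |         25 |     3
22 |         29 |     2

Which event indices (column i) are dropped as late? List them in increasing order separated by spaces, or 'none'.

11

i=0 t=0 v=1: → [0,7); WM=-3
i=1 t=1 v=2: → [0,7); WM=-2
i=2 t=1 v=2: → [0,7); WM=-2
i=3 t=2 v=3: → [0,7); WM=-1
i=4 t=2 v=5: → [0,7); WM=-1
i=5 t=7 v=3: → [4,11); WM=4
i=6 t=8 v=1: → [8,15),[4,11); WM=5
i=7 t=9 v=5: → [8,15),[4,11); WM=6
i=8 t=9 v=8: → [8,15),[4,11); WM=6
i=9 t=11 v=5: → [8,15); WM=8; [0,7) fires=13
i=10 t=7 v=5: → [4,11); WM=8
i=11 t=3 v=2: DROP (t<8-1); WM=8
i=12 t=11 v=8: → [8,15); WM=8
i=13 t=7 v=7: → [4,11); WM=8
i=14 t=14 v=7: → [12,19),[8,15); WM=11; [4,11) fires=29
i=15 t=14 v=8: → [12,19),[8,15); WM=11
i=16 t=15 v=4: → [12,19); WM=12
i=17 t=20 v=1: → [20,27),[16,23); WM=17; [8,15) fires=42
i=18 t=22 v=5: → [20,27),[16,23); WM=19; [12,19) fires=19
i=19 t=21 v=2: → [20,27),[16,23); WM=19
i=20 t=24 v=5: → [24,31),[20,27); WM=21
i=21 t=25 v=3: → [24,31),[20,27); WM=22
i=22 t=29 v=2: → [28,35),[24,31); WM=26; [16,23) fires=8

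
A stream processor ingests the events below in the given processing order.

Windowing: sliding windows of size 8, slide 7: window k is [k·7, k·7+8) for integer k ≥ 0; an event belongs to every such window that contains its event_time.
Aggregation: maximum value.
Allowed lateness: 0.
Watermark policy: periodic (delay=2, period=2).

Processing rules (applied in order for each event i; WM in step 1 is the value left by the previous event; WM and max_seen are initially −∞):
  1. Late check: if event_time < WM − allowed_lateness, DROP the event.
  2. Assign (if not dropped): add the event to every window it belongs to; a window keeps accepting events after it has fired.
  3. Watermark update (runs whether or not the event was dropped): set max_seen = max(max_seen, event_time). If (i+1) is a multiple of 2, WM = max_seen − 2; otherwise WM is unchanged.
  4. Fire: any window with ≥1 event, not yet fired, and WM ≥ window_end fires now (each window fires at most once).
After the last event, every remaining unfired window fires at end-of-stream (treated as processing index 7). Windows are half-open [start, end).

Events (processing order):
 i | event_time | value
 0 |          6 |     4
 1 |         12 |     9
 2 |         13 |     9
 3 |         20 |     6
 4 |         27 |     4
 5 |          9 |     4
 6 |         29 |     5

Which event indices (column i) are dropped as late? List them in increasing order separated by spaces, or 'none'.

5

i=0 t=6 v=4: → [0,8); WM=−∞
i=1 t=12 v=9: → [7,15); WM=10; [0,8) fires=4
i=2 t=13 v=9: → [7,15); WM=10
i=3 t=20 v=6: → [14,22); WM=18; [7,15) fires=9
i=4 t=27 v=4: → [21,29); WM=18
i=5 t=9 v=4: DROP (t<18-0); WM=25; [14,22) fires=6
i=6 t=29 v=5: → [28,36); WM=25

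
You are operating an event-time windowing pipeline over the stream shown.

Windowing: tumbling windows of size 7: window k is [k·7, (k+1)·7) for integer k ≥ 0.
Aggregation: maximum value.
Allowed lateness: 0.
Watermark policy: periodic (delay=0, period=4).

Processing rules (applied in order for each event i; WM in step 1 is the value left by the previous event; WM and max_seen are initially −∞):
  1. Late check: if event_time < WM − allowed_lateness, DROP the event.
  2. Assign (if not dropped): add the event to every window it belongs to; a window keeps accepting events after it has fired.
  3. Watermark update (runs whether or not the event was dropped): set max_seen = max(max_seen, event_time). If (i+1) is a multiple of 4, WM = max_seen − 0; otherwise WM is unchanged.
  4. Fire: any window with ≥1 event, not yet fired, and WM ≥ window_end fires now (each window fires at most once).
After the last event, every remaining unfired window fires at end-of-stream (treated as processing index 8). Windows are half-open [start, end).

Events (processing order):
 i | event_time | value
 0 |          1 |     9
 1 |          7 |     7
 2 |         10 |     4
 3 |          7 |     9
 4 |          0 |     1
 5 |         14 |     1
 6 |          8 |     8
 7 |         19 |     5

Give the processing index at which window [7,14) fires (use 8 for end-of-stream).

7

i=0 t=1 v=9: → [0,7); WM=−∞
i=1 t=7 v=7: → [7,14); WM=−∞
i=2 t=10 v=4: → [7,14); WM=−∞
i=3 t=7 v=9: → [7,14); WM=10; [0,7) fires=9
i=4 t=0 v=1: DROP (t<10-0); WM=10
i=5 t=14 v=1: → [14,21); WM=10
i=6 t=8 v=8: DROP (t<10-0); WM=10
i=7 t=19 v=5: → [14,21); WM=19; [7,14) fires=9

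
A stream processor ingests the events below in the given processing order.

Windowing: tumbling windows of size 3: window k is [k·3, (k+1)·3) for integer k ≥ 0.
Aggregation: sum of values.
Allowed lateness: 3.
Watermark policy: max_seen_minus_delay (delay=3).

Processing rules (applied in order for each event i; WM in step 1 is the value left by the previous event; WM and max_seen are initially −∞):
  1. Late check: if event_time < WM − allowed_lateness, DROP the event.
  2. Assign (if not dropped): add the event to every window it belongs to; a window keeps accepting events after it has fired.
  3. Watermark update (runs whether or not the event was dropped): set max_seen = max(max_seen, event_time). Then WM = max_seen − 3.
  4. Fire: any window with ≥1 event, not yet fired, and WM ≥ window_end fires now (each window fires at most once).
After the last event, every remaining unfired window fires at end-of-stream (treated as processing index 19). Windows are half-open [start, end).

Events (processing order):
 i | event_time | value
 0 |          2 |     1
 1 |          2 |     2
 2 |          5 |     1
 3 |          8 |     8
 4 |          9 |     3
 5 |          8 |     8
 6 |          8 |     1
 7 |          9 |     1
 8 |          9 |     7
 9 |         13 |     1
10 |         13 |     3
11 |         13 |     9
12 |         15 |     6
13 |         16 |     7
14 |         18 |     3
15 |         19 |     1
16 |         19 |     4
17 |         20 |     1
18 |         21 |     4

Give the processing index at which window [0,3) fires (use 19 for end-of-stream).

3

i=0 t=2 v=1: → [0,3); WM=-1
i=1 t=2 v=2: → [0,3); WM=-1
i=2 t=5 v=1: → [3,6); WM=2
i=3 t=8 v=8: → [6,9); WM=5; [0,3) fires=3
i=4 t=9 v=3: → [9,12); WM=6; [3,6) fires=1
i=5 t=8 v=8: → [6,9); WM=6
i=6 t=8 v=1: → [6,9); WM=6
i=7 t=9 v=1: → [9,12); WM=6
i=8 t=9 v=7: → [9,12); WM=6
i=9 t=13 v=1: → [12,15); WM=10; [6,9) fires=17
i=10 t=13 v=3: → [12,15); WM=10
i=11 t=13 v=9: → [12,15); WM=10
i=12 t=15 v=6: → [15,18); WM=12; [9,12) fires=11
i=13 t=16 v=7: → [15,18); WM=13
i=14 t=18 v=3: → [18,21); WM=15; [12,15) fires=13
i=15 t=19 v=1: → [18,21); WM=16
i=16 t=19 v=4: → [18,21); WM=16
i=17 t=20 v=1: → [18,21); WM=17
i=18 t=21 v=4: → [21,24); WM=18; [15,18) fires=13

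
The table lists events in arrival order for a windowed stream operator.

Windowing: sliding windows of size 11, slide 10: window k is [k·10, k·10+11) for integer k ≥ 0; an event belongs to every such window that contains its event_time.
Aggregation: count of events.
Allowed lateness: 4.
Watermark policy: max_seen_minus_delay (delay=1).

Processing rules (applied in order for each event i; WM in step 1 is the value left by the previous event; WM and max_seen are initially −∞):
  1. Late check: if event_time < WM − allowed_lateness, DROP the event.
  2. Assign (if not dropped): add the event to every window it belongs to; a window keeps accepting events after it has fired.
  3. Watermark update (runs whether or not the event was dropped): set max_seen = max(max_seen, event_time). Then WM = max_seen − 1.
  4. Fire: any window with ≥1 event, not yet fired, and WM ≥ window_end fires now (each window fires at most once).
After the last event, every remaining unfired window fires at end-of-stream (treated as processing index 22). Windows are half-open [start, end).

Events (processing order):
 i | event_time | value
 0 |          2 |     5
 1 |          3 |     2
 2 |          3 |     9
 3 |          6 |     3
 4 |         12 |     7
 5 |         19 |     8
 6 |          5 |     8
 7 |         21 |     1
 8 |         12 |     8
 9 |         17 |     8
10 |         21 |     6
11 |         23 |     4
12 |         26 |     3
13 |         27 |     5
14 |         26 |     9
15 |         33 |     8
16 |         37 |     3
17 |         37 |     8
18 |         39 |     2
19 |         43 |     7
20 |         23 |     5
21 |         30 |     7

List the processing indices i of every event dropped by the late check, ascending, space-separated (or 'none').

i=0 t=2 v=5: → [0,11); WM=1
i=1 t=3 v=2: → [0,11); WM=2
i=2 t=3 v=9: → [0,11); WM=2
i=3 t=6 v=3: → [0,11); WM=5
i=4 t=12 v=7: → [10,21); WM=11; [0,11) fires=4
i=5 t=19 v=8: → [10,21); WM=18
i=6 t=5 v=8: DROP (t<18-4); WM=18
i=7 t=21 v=1: → [20,31); WM=20
i=8 t=12 v=8: DROP (t<20-4); WM=20
i=9 t=17 v=8: → [10,21); WM=20
i=10 t=21 v=6: → [20,31); WM=20
i=11 t=23 v=4: → [20,31); WM=22; [10,21) fires=3
i=12 t=26 v=3: → [20,31); WM=25
i=13 t=27 v=5: → [20,31); WM=26
i=14 t=26 v=9: → [20,31); WM=26
i=15 t=33 v=8: → [30,41); WM=32; [20,31) fires=6
i=16 t=37 v=3: → [30,41); WM=36
i=17 t=37 v=8: → [30,41); WM=36
i=18 t=39 v=2: → [30,41); WM=38
i=19 t=43 v=7: → [40,51); WM=42; [30,41) fires=4
i=20 t=23 v=5: DROP (t<42-4); WM=42
i=21 t=30 v=7: DROP (t<42-4); WM=42

6 8 20 21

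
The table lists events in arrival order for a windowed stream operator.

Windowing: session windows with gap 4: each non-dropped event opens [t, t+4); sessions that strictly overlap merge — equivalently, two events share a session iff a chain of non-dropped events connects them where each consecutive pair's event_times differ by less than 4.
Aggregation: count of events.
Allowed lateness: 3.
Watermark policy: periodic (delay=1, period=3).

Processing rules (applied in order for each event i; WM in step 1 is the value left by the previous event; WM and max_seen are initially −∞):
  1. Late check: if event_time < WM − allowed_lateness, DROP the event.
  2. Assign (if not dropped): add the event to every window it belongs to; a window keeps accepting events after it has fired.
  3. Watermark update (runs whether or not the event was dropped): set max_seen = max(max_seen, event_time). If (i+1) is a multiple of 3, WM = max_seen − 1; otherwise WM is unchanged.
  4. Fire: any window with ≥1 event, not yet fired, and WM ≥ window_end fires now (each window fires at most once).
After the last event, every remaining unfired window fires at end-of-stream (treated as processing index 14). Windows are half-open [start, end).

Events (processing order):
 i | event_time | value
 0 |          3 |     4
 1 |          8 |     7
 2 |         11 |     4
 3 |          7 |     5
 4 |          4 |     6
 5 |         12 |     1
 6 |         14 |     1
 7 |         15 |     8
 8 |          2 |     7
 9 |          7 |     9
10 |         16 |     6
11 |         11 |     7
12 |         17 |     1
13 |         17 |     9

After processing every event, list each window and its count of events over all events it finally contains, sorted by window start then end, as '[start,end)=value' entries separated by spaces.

[3,7)=1 [7,21)=10

i=0 t=3 v=4: → [3,7); WM=−∞
i=1 t=8 v=7: → [8,12); WM=−∞
i=2 t=11 v=4: → [8,15); WM=10
i=3 t=7 v=5: → [7,15); WM=10
i=4 t=4 v=6: DROP (t<10-3); WM=10
i=5 t=12 v=1: → [7,16); WM=11
i=6 t=14 v=1: → [7,18); WM=11
i=7 t=15 v=8: → [7,19); WM=11
i=8 t=2 v=7: DROP (t<11-3); WM=14
i=9 t=7 v=9: DROP (t<14-3); WM=14
i=10 t=16 v=6: → [7,20); WM=14
i=11 t=11 v=7: → [7,20); WM=15
i=12 t=17 v=1: → [7,21); WM=15
i=13 t=17 v=9: → [7,21); WM=15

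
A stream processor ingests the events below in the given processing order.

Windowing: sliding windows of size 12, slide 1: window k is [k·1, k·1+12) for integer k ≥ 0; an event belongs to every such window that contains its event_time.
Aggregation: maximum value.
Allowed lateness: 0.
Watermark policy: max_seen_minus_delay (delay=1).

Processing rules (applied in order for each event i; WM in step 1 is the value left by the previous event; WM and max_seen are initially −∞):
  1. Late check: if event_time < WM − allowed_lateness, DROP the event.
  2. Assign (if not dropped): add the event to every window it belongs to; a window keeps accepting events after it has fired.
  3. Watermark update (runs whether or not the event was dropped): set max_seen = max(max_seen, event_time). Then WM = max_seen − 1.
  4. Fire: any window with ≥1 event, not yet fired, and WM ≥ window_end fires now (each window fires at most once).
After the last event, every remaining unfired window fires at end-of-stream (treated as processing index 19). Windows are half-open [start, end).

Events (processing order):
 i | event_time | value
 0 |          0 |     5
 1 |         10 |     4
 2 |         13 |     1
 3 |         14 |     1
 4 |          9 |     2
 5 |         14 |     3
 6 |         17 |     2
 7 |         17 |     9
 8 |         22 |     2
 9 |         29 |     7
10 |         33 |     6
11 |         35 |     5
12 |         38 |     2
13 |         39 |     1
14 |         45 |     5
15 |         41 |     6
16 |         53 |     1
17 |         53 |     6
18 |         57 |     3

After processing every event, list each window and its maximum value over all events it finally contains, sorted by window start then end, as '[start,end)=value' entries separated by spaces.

[0,12)=5 [1,13)=4 [2,14)=4 [3,15)=4 [4,16)=4 [5,17)=4 [6,18)=9 [7,19)=9 [8,20)=9 [9,21)=9 [10,22)=9 [11,23)=9 [12,24)=9 [13,25)=9 [14,26)=9 [15,27)=9 [16,28)=9 [17,29)=9 [18,30)=7 [19,31)=7 [20,32)=7 [21,33)=7 [22,34)=7 [23,35)=7 [24,36)=7 [25,37)=7 [26,38)=7 [27,39)=7 [28,40)=7 [29,41)=7 [30,42)=6 [31,43)=6 [32,44)=6 [33,45)=6 [34,46)=5 [35,47)=5 [36,48)=5 [37,49)=5 [38,50)=5 [39,51)=5 [40,52)=5 [41,53)=5 [42,54)=6 [43,55)=6 [44,56)=6 [45,57)=6 [46,58)=6 [47,59)=6 [48,60)=6 [49,61)=6 [50,62)=6 [51,63)=6 [52,64)=6 [53,65)=6 [54,66)=3 [55,67)=3 [56,68)=3 [57,69)=3

i=0 t=0 v=5: → [0,12); WM=-1
i=1 t=10 v=4: → [10,22),[9,21),[8,20),[7,19),[6,18),[5,17),[4,16),[3,15),[2,14),[1,13),[0,12); WM=9
i=2 t=13 v=1: → [13,25),[12,24),[11,23),[10,22),[9,21),[8,20),[7,19),[6,18),[5,17),[4,16),[3,15),[2,14); WM=12; [0,12) fires=5
i=3 t=14 v=1: → [14,26),[13,25),[12,24),[11,23),[10,22),[9,21),[8,20),[7,19),[6,18),[5,17),[4,16),[3,15); WM=13; [1,13) fires=4
i=4 t=9 v=2: DROP (t<13-0); WM=13
i=5 t=14 v=3: → [14,26),[13,25),[12,24),[11,23),[10,22),[9,21),[8,20),[7,19),[6,18),[5,17),[4,16),[3,15); WM=13
i=6 t=17 v=2: → [17,29),[16,28),[15,27),[14,26),[13,25),[12,24),[11,23),[10,22),[9,21),[8,20),[7,19),[6,18); WM=16; [2,14) fires=4 [3,15) fires=4 [4,16) fires=4
i=7 t=17 v=9: → [17,29),[16,28),[15,27),[14,26),[13,25),[12,24),[11,23),[10,22),[9,21),[8,20),[7,19),[6,18); WM=16
i=8 t=22 v=2: → [22,34),[21,33),[20,32),[19,31),[18,30),[17,29),[16,28),[15,27),[14,26),[13,25),[12,24),[11,23); WM=21; [5,17) fires=4 [6,18) fires=9 [7,19) fires=9 [8,20) fires=9 [9,21) fires=9
i=9 t=29 v=7: → [29,41),[28,40),[27,39),[26,38),[25,37),[24,36),[23,35),[22,34),[21,33),[20,32),[19,31),[18,30); WM=28; [10,22) fires=9 [11,23) fires=9 [12,24) fires=9 [13,25) fires=9 [14,26) fires=9 [15,27) fires=9 [16,28) fires=9
i=10 t=33 v=6: → [33,45),[32,44),[31,43),[30,42),[29,41),[28,40),[27,39),[26,38),[25,37),[24,36),[23,35),[22,34); WM=32; [17,29) fires=9 [18,30) fires=7 [19,31) fires=7 [20,32) fires=7
i=11 t=35 v=5: → [35,47),[34,46),[33,45),[32,44),[31,43),[30,42),[29,41),[28,40),[27,39),[26,38),[25,37),[24,36); WM=34; [21,33) fires=7 [22,34) fires=7
i=12 t=38 v=2: → [38,50),[37,49),[36,48),[35,47),[34,46),[33,45),[32,44),[31,43),[30,42),[29,41),[28,40),[27,39); WM=37; [23,35) fires=7 [24,36) fires=7 [25,37) fires=7
i=13 t=39 v=1: → [39,51),[38,50),[37,49),[36,48),[35,47),[34,46),[33,45),[32,44),[31,43),[30,42),[29,41),[28,40); WM=38; [26,38) fires=7
i=14 t=45 v=5: → [45,57),[44,56),[43,55),[42,54),[41,53),[40,52),[39,51),[38,50),[37,49),[36,48),[35,47),[34,46); WM=44; [27,39) fires=7 [28,40) fires=7 [29,41) fires=7 [30,42) fires=6 [31,43) fires=6 [32,44) fires=6
i=15 t=41 v=6: DROP (t<44-0); WM=44
i=16 t=53 v=1: → [53,65),[52,64),[51,63),[50,62),[49,61),[48,60),[47,59),[46,58),[45,57),[44,56),[43,55),[42,54); WM=52; [33,45) fires=6 [34,46) fires=5 [35,47) fires=5 [36,48) fires=5 [37,49) fires=5 [38,50) fires=5 [39,51) fires=5 [40,52) fires=5
i=17 t=53 v=6: → [53,65),[52,64),[51,63),[50,62),[49,61),[48,60),[47,59),[46,58),[45,57),[44,56),[43,55),[42,54); WM=52
i=18 t=57 v=3: → [57,69),[56,68),[55,67),[54,66),[53,65),[52,64),[51,63),[50,62),[49,61),[48,60),[47,59),[46,58); WM=56; [41,53) fires=5 [42,54) fires=6 [43,55) fires=6 [44,56) fires=6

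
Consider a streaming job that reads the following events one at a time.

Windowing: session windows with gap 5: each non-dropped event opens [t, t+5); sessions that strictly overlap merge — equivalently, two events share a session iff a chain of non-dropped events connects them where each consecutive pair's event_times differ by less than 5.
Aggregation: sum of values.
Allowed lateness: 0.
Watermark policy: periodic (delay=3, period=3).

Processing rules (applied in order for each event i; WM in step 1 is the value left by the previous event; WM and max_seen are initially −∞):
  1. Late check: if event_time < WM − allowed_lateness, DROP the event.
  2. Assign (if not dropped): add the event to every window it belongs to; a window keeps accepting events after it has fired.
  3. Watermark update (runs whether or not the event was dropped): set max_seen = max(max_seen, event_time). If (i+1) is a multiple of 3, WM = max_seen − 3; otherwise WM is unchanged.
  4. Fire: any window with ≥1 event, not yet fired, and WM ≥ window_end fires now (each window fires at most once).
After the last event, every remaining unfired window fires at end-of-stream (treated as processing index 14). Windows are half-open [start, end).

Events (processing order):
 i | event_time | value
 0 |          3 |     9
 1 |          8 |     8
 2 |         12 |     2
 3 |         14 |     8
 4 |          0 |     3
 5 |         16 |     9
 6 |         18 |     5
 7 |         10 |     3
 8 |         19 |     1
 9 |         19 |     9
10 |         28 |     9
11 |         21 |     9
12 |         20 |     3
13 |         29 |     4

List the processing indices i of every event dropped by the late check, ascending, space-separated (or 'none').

i=0 t=3 v=9: → [3,8); WM=−∞
i=1 t=8 v=8: → [8,13); WM=−∞
i=2 t=12 v=2: → [8,17); WM=9
i=3 t=14 v=8: → [8,19); WM=9
i=4 t=0 v=3: DROP (t<9-0); WM=9
i=5 t=16 v=9: → [8,21); WM=13
i=6 t=18 v=5: → [8,23); WM=13
i=7 t=10 v=3: DROP (t<13-0); WM=13
i=8 t=19 v=1: → [8,24); WM=16
i=9 t=19 v=9: → [8,24); WM=16
i=10 t=28 v=9: → [28,33); WM=16
i=11 t=21 v=9: → [8,26); WM=25
i=12 t=20 v=3: DROP (t<25-0); WM=25
i=13 t=29 v=4: → [28,34); WM=25

4 7 12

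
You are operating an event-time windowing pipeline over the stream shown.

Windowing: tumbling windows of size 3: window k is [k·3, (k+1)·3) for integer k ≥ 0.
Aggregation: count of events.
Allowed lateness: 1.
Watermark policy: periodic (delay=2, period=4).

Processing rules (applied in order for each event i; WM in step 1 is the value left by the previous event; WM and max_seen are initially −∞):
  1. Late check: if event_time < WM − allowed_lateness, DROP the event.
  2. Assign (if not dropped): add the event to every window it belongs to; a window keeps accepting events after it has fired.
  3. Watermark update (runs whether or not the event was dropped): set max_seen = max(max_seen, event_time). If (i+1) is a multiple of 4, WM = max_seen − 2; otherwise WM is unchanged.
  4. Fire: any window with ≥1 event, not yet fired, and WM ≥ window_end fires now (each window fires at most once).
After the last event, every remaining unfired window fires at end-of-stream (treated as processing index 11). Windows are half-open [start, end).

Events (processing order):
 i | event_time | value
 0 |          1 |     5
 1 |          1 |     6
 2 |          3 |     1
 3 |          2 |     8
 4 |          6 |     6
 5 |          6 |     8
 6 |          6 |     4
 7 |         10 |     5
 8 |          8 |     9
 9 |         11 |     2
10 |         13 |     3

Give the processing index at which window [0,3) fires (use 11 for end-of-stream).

i=0 t=1 v=5: → [0,3); WM=−∞
i=1 t=1 v=6: → [0,3); WM=−∞
i=2 t=3 v=1: → [3,6); WM=−∞
i=3 t=2 v=8: → [0,3); WM=1
i=4 t=6 v=6: → [6,9); WM=1
i=5 t=6 v=8: → [6,9); WM=1
i=6 t=6 v=4: → [6,9); WM=1
i=7 t=10 v=5: → [9,12); WM=8; [0,3) fires=3 [3,6) fires=1
i=8 t=8 v=9: → [6,9); WM=8
i=9 t=11 v=2: → [9,12); WM=8
i=10 t=13 v=3: → [12,15); WM=8

7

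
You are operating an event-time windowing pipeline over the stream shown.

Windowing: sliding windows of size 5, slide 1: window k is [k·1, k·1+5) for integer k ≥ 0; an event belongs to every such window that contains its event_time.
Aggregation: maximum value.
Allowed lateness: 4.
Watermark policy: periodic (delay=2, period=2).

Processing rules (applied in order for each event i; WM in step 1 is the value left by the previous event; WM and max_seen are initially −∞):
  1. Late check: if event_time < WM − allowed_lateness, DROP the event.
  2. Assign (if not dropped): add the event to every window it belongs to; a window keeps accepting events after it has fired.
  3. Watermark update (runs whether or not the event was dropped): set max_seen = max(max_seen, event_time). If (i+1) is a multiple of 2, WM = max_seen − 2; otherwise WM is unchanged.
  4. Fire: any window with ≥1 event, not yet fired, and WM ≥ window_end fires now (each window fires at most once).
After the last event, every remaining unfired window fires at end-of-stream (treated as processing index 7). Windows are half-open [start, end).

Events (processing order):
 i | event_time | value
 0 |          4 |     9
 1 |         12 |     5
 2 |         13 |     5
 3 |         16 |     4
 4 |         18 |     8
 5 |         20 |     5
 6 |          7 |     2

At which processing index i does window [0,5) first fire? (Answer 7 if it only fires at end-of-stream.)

1

i=0 t=4 v=9: → [4,9),[3,8),[2,7),[1,6),[0,5); WM=−∞
i=1 t=12 v=5: → [12,17),[11,16),[10,15),[9,14),[8,13); WM=10; [0,5) fires=9 [1,6) fires=9 [2,7) fires=9 [3,8) fires=9 [4,9) fires=9
i=2 t=13 v=5: → [13,18),[12,17),[11,16),[10,15),[9,14); WM=10
i=3 t=16 v=4: → [16,21),[15,20),[14,19),[13,18),[12,17); WM=14; [8,13) fires=5 [9,14) fires=5
i=4 t=18 v=8: → [18,23),[17,22),[16,21),[15,20),[14,19); WM=14
i=5 t=20 v=5: → [20,25),[19,24),[18,23),[17,22),[16,21); WM=18; [10,15) fires=5 [11,16) fires=5 [12,17) fires=5 [13,18) fires=5
i=6 t=7 v=2: DROP (t<18-4); WM=18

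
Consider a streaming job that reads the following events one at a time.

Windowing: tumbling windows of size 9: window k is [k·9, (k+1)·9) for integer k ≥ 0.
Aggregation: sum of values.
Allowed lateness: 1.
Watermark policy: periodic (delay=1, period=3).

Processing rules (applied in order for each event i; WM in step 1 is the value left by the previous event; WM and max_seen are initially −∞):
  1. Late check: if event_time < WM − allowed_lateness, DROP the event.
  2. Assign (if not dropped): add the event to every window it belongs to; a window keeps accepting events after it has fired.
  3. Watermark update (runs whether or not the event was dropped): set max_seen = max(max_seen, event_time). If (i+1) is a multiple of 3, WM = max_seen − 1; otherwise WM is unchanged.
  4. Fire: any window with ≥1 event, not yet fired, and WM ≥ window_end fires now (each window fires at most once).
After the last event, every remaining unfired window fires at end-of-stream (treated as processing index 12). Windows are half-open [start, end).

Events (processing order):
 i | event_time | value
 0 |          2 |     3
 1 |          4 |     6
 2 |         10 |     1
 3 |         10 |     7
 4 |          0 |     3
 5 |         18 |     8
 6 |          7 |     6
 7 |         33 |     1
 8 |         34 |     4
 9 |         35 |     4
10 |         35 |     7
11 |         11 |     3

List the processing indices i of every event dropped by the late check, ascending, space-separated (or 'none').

4 6 11

i=0 t=2 v=3: → [0,9); WM=−∞
i=1 t=4 v=6: → [0,9); WM=−∞
i=2 t=10 v=1: → [9,18); WM=9; [0,9) fires=9
i=3 t=10 v=7: → [9,18); WM=9
i=4 t=0 v=3: DROP (t<9-1); WM=9
i=5 t=18 v=8: → [18,27); WM=17
i=6 t=7 v=6: DROP (t<17-1); WM=17
i=7 t=33 v=1: → [27,36); WM=17
i=8 t=34 v=4: → [27,36); WM=33; [9,18) fires=8 [18,27) fires=8
i=9 t=35 v=4: → [27,36); WM=33
i=10 t=35 v=7: → [27,36); WM=33
i=11 t=11 v=3: DROP (t<33-1); WM=34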